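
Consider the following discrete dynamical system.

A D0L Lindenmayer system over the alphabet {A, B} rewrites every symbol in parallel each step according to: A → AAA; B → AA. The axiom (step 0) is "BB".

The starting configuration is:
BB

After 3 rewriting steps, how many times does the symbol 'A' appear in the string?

36

0) BB
1) AAAA
2) AAAAAAAAAAAA
3) AAAAAAAAAAAAAAAAAAAAAAAAAAAAAAAAAAAA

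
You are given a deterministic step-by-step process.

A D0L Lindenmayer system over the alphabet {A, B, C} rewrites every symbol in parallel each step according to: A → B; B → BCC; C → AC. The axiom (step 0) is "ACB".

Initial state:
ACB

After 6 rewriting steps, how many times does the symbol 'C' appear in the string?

[0] ACB
[1] BACBCC
[2] BCCBACBCCACAC
[3] BCCACACBCCBACBCCACACBACBAC
[4] BCCACACBACBACBCCACACBCCBACBCCACACBACBACBCCBACBCCBAC
[5] BCCACACBACBACBCCBACBCCBACBCCACACBACBACBCCACACBCCBACBCCACACBACBACBCCBACBCCBACBCCACACBCCBACBCCACACBCCBAC
[6] BCCACACBACBACBCCBACBCCBACBCCACACBCCBACBCCACACBCCBACBCCACAC…BCCBACBCCACACBACBACBCCACACBCCBACBCCACACBACBACBCCACACBCCBAC  (len 205)

103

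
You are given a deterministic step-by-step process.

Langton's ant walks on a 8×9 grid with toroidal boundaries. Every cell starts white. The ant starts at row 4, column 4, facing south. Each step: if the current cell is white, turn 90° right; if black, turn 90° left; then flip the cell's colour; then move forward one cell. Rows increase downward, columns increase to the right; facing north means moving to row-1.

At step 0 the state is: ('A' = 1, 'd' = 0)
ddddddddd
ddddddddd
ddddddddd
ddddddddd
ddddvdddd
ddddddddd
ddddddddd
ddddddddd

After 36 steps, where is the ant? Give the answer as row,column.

step 0: ddddddddd
ddddddddd
ddddddddd
ddddddddd
ddddvdddd
ddddddddd
ddddddddd
ddddddddd
step 1: ddddddddd
ddddddddd
ddddddddd
ddddddddd
ddd<Adddd
ddddddddd
ddddddddd
ddddddddd
step 2: ddddddddd
ddddddddd
ddddddddd
ddd^ddddd
dddAAdddd
ddddddddd
ddddddddd
ddddddddd
step 3: ddddddddd
ddddddddd
ddddddddd
dddA>dddd
dddAAdddd
ddddddddd
ddddddddd
ddddddddd
step 4: ddddddddd
ddddddddd
ddddddddd
dddAAdddd
dddAvdddd
ddddddddd
ddddddddd
ddddddddd
step 5: ddddddddd
ddddddddd
ddddddddd
dddAAdddd
dddAd>ddd
ddddddddd
ddddddddd
ddddddddd
step 6: ddddddddd
ddddddddd
ddddddddd
dddAAdddd
dddAdAddd
dddddvddd
ddddddddd
ddddddddd
step 7: ddddddddd
ddddddddd
ddddddddd
dddAAdddd
dddAdAddd
dddd<Addd
ddddddddd
ddddddddd
step 8: ddddddddd
ddddddddd
ddddddddd
dddAAdddd
dddA^Addd
ddddAAddd
ddddddddd
ddddddddd
step 9: ddddddddd
ddddddddd
ddddddddd
dddAAdddd
dddAA>ddd
ddddAAddd
ddddddddd
ddddddddd
step 10: ddddddddd
ddddddddd
ddddddddd
dddAA^ddd
dddAAdddd
ddddAAddd
ddddddddd
ddddddddd
step 11: ddddddddd
ddddddddd
ddddddddd
dddAAA>dd
dddAAdddd
ddddAAddd
ddddddddd
ddddddddd
step 12: ddddddddd
ddddddddd
ddddddddd
dddAAAAdd
dddAAdvdd
ddddAAddd
ddddddddd
ddddddddd
step 13: ddddddddd
ddddddddd
ddddddddd
dddAAAAdd
dddAA<Add
ddddAAddd
ddddddddd
ddddddddd
step 14: ddddddddd
ddddddddd
ddddddddd
dddAA^Add
dddAAAAdd
ddddAAddd
ddddddddd
ddddddddd
step 15: ddddddddd
ddddddddd
ddddddddd
dddA<dAdd
dddAAAAdd
ddddAAddd
ddddddddd
ddddddddd
step 16: ddddddddd
ddddddddd
ddddddddd
dddAddAdd
dddAvAAdd
ddddAAddd
ddddddddd
ddddddddd
step 17: ddddddddd
ddddddddd
ddddddddd
dddAddAdd
dddAd>Add
ddddAAddd
ddddddddd
ddddddddd
step 18: ddddddddd
ddddddddd
ddddddddd
dddAd^Add
dddAddAdd
ddddAAddd
ddddddddd
ddddddddd
step 19: ddddddddd
ddddddddd
ddddddddd
dddAdA>dd
dddAddAdd
ddddAAddd
ddddddddd
ddddddddd
step 20: ddddddddd
ddddddddd
dddddd^dd
dddAdAddd
dddAddAdd
ddddAAddd
ddddddddd
ddddddddd
step 21: ddddddddd
ddddddddd
ddddddA>d
dddAdAddd
dddAddAdd
ddddAAddd
ddddddddd
ddddddddd
step 22: ddddddddd
ddddddddd
ddddddAAd
dddAdAdvd
dddAddAdd
ddddAAddd
ddddddddd
ddddddddd
step 23: ddddddddd
ddddddddd
ddddddAAd
dddAdA<Ad
dddAddAdd
ddddAAddd
ddddddddd
ddddddddd
step 24: ddddddddd
ddddddddd
dddddd^Ad
dddAdAAAd
dddAddAdd
ddddAAddd
ddddddddd
ddddddddd
step 25: ddddddddd
ddddddddd
ddddd<dAd
dddAdAAAd
dddAddAdd
ddddAAddd
ddddddddd
ddddddddd
step 26: ddddddddd
ddddd^ddd
dddddAdAd
dddAdAAAd
dddAddAdd
ddddAAddd
ddddddddd
ddddddddd
step 27: ddddddddd
dddddA>dd
dddddAdAd
dddAdAAAd
dddAddAdd
ddddAAddd
ddddddddd
ddddddddd
step 28: ddddddddd
dddddAAdd
dddddAvAd
dddAdAAAd
dddAddAdd
ddddAAddd
ddddddddd
ddddddddd
step 29: ddddddddd
dddddAAdd
ddddd<AAd
dddAdAAAd
dddAddAdd
ddddAAddd
ddddddddd
ddddddddd
step 30: ddddddddd
dddddAAdd
ddddddAAd
dddAdvAAd
dddAddAdd
ddddAAddd
ddddddddd
ddddddddd
step 31: ddddddddd
dddddAAdd
ddddddAAd
dddAdd>Ad
dddAddAdd
ddddAAddd
ddddddddd
ddddddddd
step 32: ddddddddd
dddddAAdd
dddddd^Ad
dddAdddAd
dddAddAdd
ddddAAddd
ddddddddd
ddddddddd
step 33: ddddddddd
dddddAAdd
ddddd<dAd
dddAdddAd
dddAddAdd
ddddAAddd
ddddddddd
ddddddddd
step 34: ddddddddd
ddddd^Add
dddddAdAd
dddAdddAd
dddAddAdd
ddddAAddd
ddddddddd
ddddddddd
step 35: ddddddddd
dddd<dAdd
dddddAdAd
dddAdddAd
dddAddAdd
ddddAAddd
ddddddddd
ddddddddd
step 36: dddd^dddd
ddddAdAdd
dddddAdAd
dddAdddAd
dddAddAdd
ddddAAddd
ddddddddd
ddddddddd

0,4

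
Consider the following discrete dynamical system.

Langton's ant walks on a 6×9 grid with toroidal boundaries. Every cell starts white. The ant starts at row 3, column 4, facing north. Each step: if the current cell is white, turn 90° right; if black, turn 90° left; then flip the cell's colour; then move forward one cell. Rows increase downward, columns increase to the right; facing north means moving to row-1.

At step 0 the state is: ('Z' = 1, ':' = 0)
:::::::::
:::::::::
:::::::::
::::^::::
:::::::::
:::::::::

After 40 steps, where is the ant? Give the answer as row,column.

t=0: :::::::::
:::::::::
:::::::::
::::^::::
:::::::::
:::::::::
t=1: :::::::::
:::::::::
:::::::::
::::Z>:::
:::::::::
:::::::::
t=2: :::::::::
:::::::::
:::::::::
::::ZZ:::
:::::v:::
:::::::::
t=3: :::::::::
:::::::::
:::::::::
::::ZZ:::
::::<Z:::
:::::::::
t=4: :::::::::
:::::::::
:::::::::
::::^Z:::
::::ZZ:::
:::::::::
t=5: :::::::::
:::::::::
:::::::::
:::<:Z:::
::::ZZ:::
:::::::::
t=6: :::::::::
:::::::::
:::^:::::
:::Z:Z:::
::::ZZ:::
:::::::::
t=7: :::::::::
:::::::::
:::Z>::::
:::Z:Z:::
::::ZZ:::
:::::::::
t=8: :::::::::
:::::::::
:::ZZ::::
:::ZvZ:::
::::ZZ:::
:::::::::
t=9: :::::::::
:::::::::
:::ZZ::::
:::<ZZ:::
::::ZZ:::
:::::::::
t=10: :::::::::
:::::::::
:::ZZ::::
::::ZZ:::
:::vZZ:::
:::::::::
t=11: :::::::::
:::::::::
:::ZZ::::
::::ZZ:::
::<ZZZ:::
:::::::::
t=12: :::::::::
:::::::::
:::ZZ::::
::^:ZZ:::
::ZZZZ:::
:::::::::
t=13: :::::::::
:::::::::
:::ZZ::::
::Z>ZZ:::
::ZZZZ:::
:::::::::
t=14: :::::::::
:::::::::
:::ZZ::::
::ZZZZ:::
::ZvZZ:::
:::::::::
t=15: :::::::::
:::::::::
:::ZZ::::
::ZZZZ:::
::Z:>Z:::
:::::::::
t=16: :::::::::
:::::::::
:::ZZ::::
::ZZ^Z:::
::Z::Z:::
:::::::::
t=17: :::::::::
:::::::::
:::ZZ::::
::Z<:Z:::
::Z::Z:::
:::::::::
t=18: :::::::::
:::::::::
:::ZZ::::
::Z::Z:::
::Zv:Z:::
:::::::::
t=19: :::::::::
:::::::::
:::ZZ::::
::Z::Z:::
::<Z:Z:::
:::::::::
t=20: :::::::::
:::::::::
:::ZZ::::
::Z::Z:::
:::Z:Z:::
::v::::::
t=21: :::::::::
:::::::::
:::ZZ::::
::Z::Z:::
:::Z:Z:::
:<Z::::::
t=22: :::::::::
:::::::::
:::ZZ::::
::Z::Z:::
:^:Z:Z:::
:ZZ::::::
t=23: :::::::::
:::::::::
:::ZZ::::
::Z::Z:::
:Z>Z:Z:::
:ZZ::::::
t=24: :::::::::
:::::::::
:::ZZ::::
::Z::Z:::
:ZZZ:Z:::
:Zv::::::
t=25: :::::::::
:::::::::
:::ZZ::::
::Z::Z:::
:ZZZ:Z:::
:Z:>:::::
t=26: :::v:::::
:::::::::
:::ZZ::::
::Z::Z:::
:ZZZ:Z:::
:Z:Z:::::
t=27: ::<Z:::::
:::::::::
:::ZZ::::
::Z::Z:::
:ZZZ:Z:::
:Z:Z:::::
t=28: ::ZZ:::::
:::::::::
:::ZZ::::
::Z::Z:::
:ZZZ:Z:::
:Z^Z:::::
t=29: ::ZZ:::::
:::::::::
:::ZZ::::
::Z::Z:::
:ZZZ:Z:::
:ZZ>:::::
t=30: ::ZZ:::::
:::::::::
:::ZZ::::
::Z::Z:::
:ZZ^:Z:::
:ZZ::::::
t=31: ::ZZ:::::
:::::::::
:::ZZ::::
::Z::Z:::
:Z<::Z:::
:ZZ::::::
t=32: ::ZZ:::::
:::::::::
:::ZZ::::
::Z::Z:::
:Z:::Z:::
:Zv::::::
t=33: ::ZZ:::::
:::::::::
:::ZZ::::
::Z::Z:::
:Z:::Z:::
:Z:>:::::
t=34: ::Zv:::::
:::::::::
:::ZZ::::
::Z::Z:::
:Z:::Z:::
:Z:Z:::::
t=35: ::Z:>::::
:::::::::
:::ZZ::::
::Z::Z:::
:Z:::Z:::
:Z:Z:::::
t=36: ::Z:Z::::
::::v::::
:::ZZ::::
::Z::Z:::
:Z:::Z:::
:Z:Z:::::
t=37: ::Z:Z::::
:::<Z::::
:::ZZ::::
::Z::Z:::
:Z:::Z:::
:Z:Z:::::
t=38: ::Z^Z::::
:::ZZ::::
:::ZZ::::
::Z::Z:::
:Z:::Z:::
:Z:Z:::::
t=39: ::ZZ>::::
:::ZZ::::
:::ZZ::::
::Z::Z:::
:Z:::Z:::
:Z:Z:::::
t=40: ::ZZ:::::
:::ZZ::::
:::ZZ::::
::Z::Z:::
:Z:::Z:::
:Z:Z^::::

5,4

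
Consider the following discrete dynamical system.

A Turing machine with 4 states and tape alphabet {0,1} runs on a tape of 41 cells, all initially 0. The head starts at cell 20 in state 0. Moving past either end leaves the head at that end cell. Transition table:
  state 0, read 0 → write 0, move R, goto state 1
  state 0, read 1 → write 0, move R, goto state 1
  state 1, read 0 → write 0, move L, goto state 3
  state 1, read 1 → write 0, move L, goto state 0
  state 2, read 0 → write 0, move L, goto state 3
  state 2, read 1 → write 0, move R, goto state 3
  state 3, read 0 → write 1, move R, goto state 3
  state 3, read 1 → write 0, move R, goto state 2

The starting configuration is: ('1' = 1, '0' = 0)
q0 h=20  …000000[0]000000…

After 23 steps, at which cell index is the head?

40

[0] q0 h=20  …000000[0]000000…
[1] q1 h=21  …000000[0]000000…
[2] q3 h=20  …000000[0]000000…
[3] q3 h=21  …000001[0]000000…
[4] q3 h=22  …000011[0]000000…
[5] q3 h=23  …000111[0]000000…
[6] q3 h=24  …001111[0]000000…
[7] q3 h=25  …011111[0]000000…
[8] q3 h=26  …111111[0]000000…
[9] q3 h=27  …111111[0]000000…
[10] q3 h=28  …111111[0]000000…
[11] q3 h=29  …111111[0]000000…
[12] q3 h=30  …111111[0]000000…
[13] q3 h=31  …111111[0]000000…
[14] q3 h=32  …111111[0]000000…
[15] q3 h=33  …111111[0]000000…
[16] q3 h=34  …111111[0]000000|
[17] q3 h=35  …111111[0]00000|
[18] q3 h=36  …111111[0]0000|
[19] q3 h=37  …111111[0]000|
[20] q3 h=38  …111111[0]00|
[21] q3 h=39  …111111[0]0|
[22] q3 h=40  …111111[0]|
[23] q3 h=40  …111111[1]|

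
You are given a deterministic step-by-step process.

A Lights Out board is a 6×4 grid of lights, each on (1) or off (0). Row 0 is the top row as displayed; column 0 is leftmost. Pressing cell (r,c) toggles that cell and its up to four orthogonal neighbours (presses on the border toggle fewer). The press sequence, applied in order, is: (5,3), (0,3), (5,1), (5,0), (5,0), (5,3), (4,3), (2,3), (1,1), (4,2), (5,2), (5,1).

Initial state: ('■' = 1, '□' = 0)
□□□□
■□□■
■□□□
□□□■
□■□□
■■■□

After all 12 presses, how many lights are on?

15

[0] □□□□
■□□■
■□□□
□□□■
□■□□
■■■□
[1] □□□□
■□□■
■□□□
□□□■
□■□■
■■□■
[2] □□■■
■□□□
■□□□
□□□■
□■□■
■■□■
[3] □□■■
■□□□
■□□□
□□□■
□□□■
□□■■
[4] □□■■
■□□□
■□□□
□□□■
■□□■
■■■■
[5] □□■■
■□□□
■□□□
□□□■
□□□■
□□■■
[6] □□■■
■□□□
■□□□
□□□■
□□□□
□□□□
[7] □□■■
■□□□
■□□□
□□□□
□□■■
□□□■
[8] □□■■
■□□■
■□■■
□□□■
□□■■
□□□■
[9] □■■■
□■■■
■■■■
□□□■
□□■■
□□□■
[10] □■■■
□■■■
■■■■
□□■■
□■□□
□□■■
[11] □■■■
□■■■
■■■■
□□■■
□■■□
□■□□
[12] □■■■
□■■■
■■■■
□□■■
□□■□
■□■□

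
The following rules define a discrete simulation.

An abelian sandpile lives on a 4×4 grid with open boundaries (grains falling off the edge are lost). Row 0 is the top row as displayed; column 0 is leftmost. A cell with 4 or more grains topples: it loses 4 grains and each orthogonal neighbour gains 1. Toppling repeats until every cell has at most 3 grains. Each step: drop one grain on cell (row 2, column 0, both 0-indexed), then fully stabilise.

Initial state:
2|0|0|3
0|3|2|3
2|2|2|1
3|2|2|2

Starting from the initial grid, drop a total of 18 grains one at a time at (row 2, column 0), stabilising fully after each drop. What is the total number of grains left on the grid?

31

0) 2|0|0|3
0|3|2|3
2|2|2|1
3|2|2|2
1) 2|0|0|3
0|3|2|3
3|2|2|1
3|2|2|2
2) 2|0|0|3
1|3|2|3
1|3|2|1
0|3|2|2
3) 2|0|0|3
1|3|2|3
2|3|2|1
0|3|2|2
4) 2|0|0|3
1|3|2|3
3|3|2|1
0|3|2|2
5) 2|1|0|3
3|0|3|3
1|2|3|1
2|0|3|2
6) 2|1|0|3
3|0|3|3
2|2|3|1
2|0|3|2
7) 2|1|0|3
3|0|3|3
3|2|3|1
2|0|3|2
8) 3|1|0|3
0|1|3|3
1|3|3|1
3|0|3|2
9) 3|1|0|3
0|1|3|3
2|3|3|1
3|0|3|2
10) 3|1|0|3
0|1|3|3
3|3|3|1
3|0|3|2
11) 3|1|2|0
1|3|1|1
2|1|2|3
0|3|0|3
12) 3|1|2|0
1|3|1|1
3|1|2|3
0|3|0|3
13) 3|1|2|0
2|3|1|1
0|2|2|3
1|3|0|3
14) 3|1|2|0
2|3|1|1
1|2|2|3
1|3|0|3
15) 3|1|2|0
2|3|1|1
2|2|2|3
1|3|0|3
16) 3|1|2|0
2|3|1|1
3|2|2|3
1|3|0|3
17) 3|1|2|0
3|3|1|1
0|3|2|3
2|3|0|3
18) 3|1|2|0
3|3|1|1
1|3|2|3
2|3|0|3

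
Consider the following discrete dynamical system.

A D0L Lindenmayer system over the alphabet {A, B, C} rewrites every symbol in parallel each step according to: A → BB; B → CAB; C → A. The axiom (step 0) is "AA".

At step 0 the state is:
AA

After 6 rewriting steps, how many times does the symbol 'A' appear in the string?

gen 0: AA
gen 1: BBBB
gen 2: CABCABCABCAB
gen 3: ABBCABABBCABABBCABABBCAB
gen 4: BBCABCABABBCABBBCABCABABBCABBBCABCABABBCABBBCABCABABBCAB
gen 5: CABCABABBCABABBCABBBCABCABABBCABCABCABABBCABABBCABBBCABCAB…ABBCABABBCABBBCABCABABBCABCABCABABBCABABBCABBBCABCABABBCAB  (len 128)
gen 6: ABBCABABBCABBBCABCABABBCABBBCABCABABBCABCABCABABBCABABBCAB…CABCABABBCABBBCABCABABBCABCABCABABBCABABBCABBBCABCABABBCAB  (len 288)

88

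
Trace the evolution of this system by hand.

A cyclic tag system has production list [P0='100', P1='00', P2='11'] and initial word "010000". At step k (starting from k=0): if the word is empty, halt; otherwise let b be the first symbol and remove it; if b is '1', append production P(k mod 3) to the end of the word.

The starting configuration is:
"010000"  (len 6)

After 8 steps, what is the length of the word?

0) "010000"  (len 6)
1) "10000"  (len 5)
2) "000000"  (len 6)
3) "00000"  (len 5)
4) "0000"  (len 4)
5) "000"  (len 3)
6) "00"  (len 2)
7) "0"  (len 1)
8) (halted — word empty)

0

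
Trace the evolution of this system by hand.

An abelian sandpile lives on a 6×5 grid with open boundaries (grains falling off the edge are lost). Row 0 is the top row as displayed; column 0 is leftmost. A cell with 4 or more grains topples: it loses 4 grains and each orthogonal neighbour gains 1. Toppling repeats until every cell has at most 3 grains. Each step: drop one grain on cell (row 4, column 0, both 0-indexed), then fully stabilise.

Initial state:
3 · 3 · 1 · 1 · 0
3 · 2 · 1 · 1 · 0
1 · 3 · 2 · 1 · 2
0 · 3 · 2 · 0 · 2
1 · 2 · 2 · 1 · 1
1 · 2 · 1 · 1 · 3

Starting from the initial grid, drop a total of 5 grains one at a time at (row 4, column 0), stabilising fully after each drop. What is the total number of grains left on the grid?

step 0: 3 · 3 · 1 · 1 · 0
3 · 2 · 1 · 1 · 0
1 · 3 · 2 · 1 · 2
0 · 3 · 2 · 0 · 2
1 · 2 · 2 · 1 · 1
1 · 2 · 1 · 1 · 3
step 1: 3 · 3 · 1 · 1 · 0
3 · 2 · 1 · 1 · 0
1 · 3 · 2 · 1 · 2
0 · 3 · 2 · 0 · 2
2 · 2 · 2 · 1 · 1
1 · 2 · 1 · 1 · 3
step 2: 3 · 3 · 1 · 1 · 0
3 · 2 · 1 · 1 · 0
1 · 3 · 2 · 1 · 2
0 · 3 · 2 · 0 · 2
3 · 2 · 2 · 1 · 1
1 · 2 · 1 · 1 · 3
step 3: 3 · 3 · 1 · 1 · 0
3 · 2 · 1 · 1 · 0
1 · 3 · 2 · 1 · 2
1 · 3 · 2 · 0 · 2
0 · 3 · 2 · 1 · 1
2 · 2 · 1 · 1 · 3
step 4: 3 · 3 · 1 · 1 · 0
3 · 2 · 1 · 1 · 0
1 · 3 · 2 · 1 · 2
1 · 3 · 2 · 0 · 2
1 · 3 · 2 · 1 · 1
2 · 2 · 1 · 1 · 3
step 5: 3 · 3 · 1 · 1 · 0
3 · 2 · 1 · 1 · 0
1 · 3 · 2 · 1 · 2
1 · 3 · 2 · 0 · 2
2 · 3 · 2 · 1 · 1
2 · 2 · 1 · 1 · 3

50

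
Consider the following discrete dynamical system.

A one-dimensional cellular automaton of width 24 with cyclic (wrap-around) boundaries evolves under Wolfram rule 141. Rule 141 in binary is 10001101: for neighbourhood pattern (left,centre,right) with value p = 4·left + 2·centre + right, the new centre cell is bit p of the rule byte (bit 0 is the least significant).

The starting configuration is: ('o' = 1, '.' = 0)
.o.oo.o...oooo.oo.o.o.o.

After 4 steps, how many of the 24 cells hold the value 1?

[0] .o.oo.o...oooo.oo.o.o.o.
[1] .o.o..o.o.ooo..o..o.o.o.
[2] .o.o..o.o.oo...o..o.o.o.
[3] .o.o..o.o.o..o.o..o.o.o.
[4] .o.o..o.o.o..o.o..o.o.o.

10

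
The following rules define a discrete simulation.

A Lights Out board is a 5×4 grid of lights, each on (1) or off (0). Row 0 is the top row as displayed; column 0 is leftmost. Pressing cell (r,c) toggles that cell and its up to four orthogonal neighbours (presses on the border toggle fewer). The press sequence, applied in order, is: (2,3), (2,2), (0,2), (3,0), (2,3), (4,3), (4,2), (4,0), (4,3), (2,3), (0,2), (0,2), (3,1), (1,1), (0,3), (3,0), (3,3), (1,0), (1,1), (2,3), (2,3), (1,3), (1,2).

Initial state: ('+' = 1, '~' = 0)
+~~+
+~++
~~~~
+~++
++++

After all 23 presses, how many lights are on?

11

t=0: +~~+
+~++
~~~~
+~++
++++
t=1: +~~+
+~+~
~~++
+~+~
++++
t=2: +~~+
+~~~
~+~~
+~~~
++++
t=3: +++~
+~+~
~+~~
+~~~
++++
t=4: +++~
+~+~
++~~
~+~~
~+++
t=5: +++~
+~++
++++
~+~+
~+++
t=6: +++~
+~++
++++
~+~~
~+~~
t=7: +++~
+~++
++++
~++~
~~++
t=8: +++~
+~++
++++
+++~
++++
t=9: +++~
+~++
++++
++++
++~~
t=10: +++~
+~+~
++~~
+++~
++~~
t=11: +~~+
+~~~
++~~
+++~
++~~
t=12: +++~
+~+~
++~~
+++~
++~~
t=13: +++~
+~+~
+~~~
~~~~
+~~~
t=14: +~+~
~+~~
++~~
~~~~
+~~~
t=15: +~~+
~+~+
++~~
~~~~
+~~~
t=16: +~~+
~+~+
~+~~
++~~
~~~~
t=17: +~~+
~+~+
~+~+
++++
~~~+
t=18: ~~~+
+~~+
++~+
++++
~~~+
t=19: ~+~+
~+++
+~~+
++++
~~~+
t=20: ~+~+
~++~
+~+~
+++~
~~~+
t=21: ~+~+
~+++
+~~+
++++
~~~+
t=22: ~+~~
~+~~
+~~~
++++
~~~+
t=23: ~++~
~~++
+~+~
++++
~~~+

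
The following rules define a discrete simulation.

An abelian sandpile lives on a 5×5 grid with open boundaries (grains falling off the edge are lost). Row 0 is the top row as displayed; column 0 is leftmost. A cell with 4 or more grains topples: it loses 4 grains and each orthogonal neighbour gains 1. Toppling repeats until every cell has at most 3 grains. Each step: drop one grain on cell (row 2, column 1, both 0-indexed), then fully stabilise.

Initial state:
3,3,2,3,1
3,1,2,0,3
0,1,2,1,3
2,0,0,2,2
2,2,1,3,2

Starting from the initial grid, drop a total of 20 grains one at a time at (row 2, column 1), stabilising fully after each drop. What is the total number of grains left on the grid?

gen 0: 3,3,2,3,1
3,1,2,0,3
0,1,2,1,3
2,0,0,2,2
2,2,1,3,2
gen 1: 3,3,2,3,1
3,1,2,0,3
0,2,2,1,3
2,0,0,2,2
2,2,1,3,2
gen 2: 3,3,2,3,1
3,1,2,0,3
0,3,2,1,3
2,0,0,2,2
2,2,1,3,2
gen 3: 3,3,2,3,1
3,2,2,0,3
1,0,3,1,3
2,1,0,2,2
2,2,1,3,2
gen 4: 3,3,2,3,1
3,2,2,0,3
1,1,3,1,3
2,1,0,2,2
2,2,1,3,2
gen 5: 3,3,2,3,1
3,2,2,0,3
1,2,3,1,3
2,1,0,2,2
2,2,1,3,2
gen 6: 3,3,2,3,1
3,2,2,0,3
1,3,3,1,3
2,1,0,2,2
2,2,1,3,2
gen 7: 3,3,2,3,1
3,3,3,0,3
2,1,0,2,3
2,2,1,2,2
2,2,1,3,2
gen 8: 3,3,2,3,1
3,3,3,0,3
2,2,0,2,3
2,2,1,2,2
2,2,1,3,2
gen 9: 3,3,2,3,1
3,3,3,0,3
2,3,0,2,3
2,2,1,2,2
2,2,1,3,2
gen 10: 1,2,1,0,2
2,3,1,2,3
0,2,2,2,3
3,3,1,2,2
2,2,1,3,2
gen 11: 1,2,1,0,2
2,3,1,2,3
0,3,2,2,3
3,3,1,2,2
2,2,1,3,2
gen 12: 1,3,1,0,2
3,0,2,2,3
2,2,3,2,3
0,1,2,2,2
3,3,1,3,2
gen 13: 1,3,1,0,2
3,0,2,2,3
2,3,3,2,3
0,1,2,2,2
3,3,1,3,2
gen 14: 1,3,1,0,2
3,1,3,2,3
3,1,0,3,3
0,2,3,2,2
3,3,1,3,2
gen 15: 1,3,1,0,2
3,1,3,2,3
3,2,0,3,3
0,2,3,2,2
3,3,1,3,2
gen 16: 1,3,1,0,2
3,1,3,2,3
3,3,0,3,3
0,2,3,2,2
3,3,1,3,2
gen 17: 2,3,1,0,2
0,3,3,2,3
1,1,1,3,3
1,3,3,2,2
3,3,1,3,2
gen 18: 2,3,1,0,2
0,3,3,2,3
1,2,1,3,3
1,3,3,2,2
3,3,1,3,2
gen 19: 2,3,1,0,2
0,3,3,2,3
1,3,1,3,3
1,3,3,2,2
3,3,1,3,2
gen 20: 3,0,3,1,3
1,2,2,1,1
2,3,1,3,2
3,2,3,2,1
0,2,0,2,0

43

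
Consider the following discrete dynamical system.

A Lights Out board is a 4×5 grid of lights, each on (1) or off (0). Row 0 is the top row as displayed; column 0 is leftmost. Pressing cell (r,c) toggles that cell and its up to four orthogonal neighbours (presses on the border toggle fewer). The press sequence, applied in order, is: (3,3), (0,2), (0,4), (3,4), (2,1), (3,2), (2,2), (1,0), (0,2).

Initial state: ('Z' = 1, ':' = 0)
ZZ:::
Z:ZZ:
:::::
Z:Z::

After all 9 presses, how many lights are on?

9

k=0  ZZ:::
Z:ZZ:
:::::
Z:Z::
k=1  ZZ:::
Z:ZZ:
:::Z:
Z::ZZ
k=2  Z:ZZ:
Z::Z:
:::Z:
Z::ZZ
k=3  Z:Z:Z
Z::ZZ
:::Z:
Z::ZZ
k=4  Z:Z:Z
Z::ZZ
:::ZZ
Z::::
k=5  Z:Z:Z
ZZ:ZZ
ZZZZZ
ZZ:::
k=6  Z:Z:Z
ZZ:ZZ
ZZ:ZZ
Z:ZZ:
k=7  Z:Z:Z
ZZZZZ
Z:Z:Z
Z::Z:
k=8  ::Z:Z
::ZZZ
::Z:Z
Z::Z:
k=9  :Z:ZZ
:::ZZ
::Z:Z
Z::Z:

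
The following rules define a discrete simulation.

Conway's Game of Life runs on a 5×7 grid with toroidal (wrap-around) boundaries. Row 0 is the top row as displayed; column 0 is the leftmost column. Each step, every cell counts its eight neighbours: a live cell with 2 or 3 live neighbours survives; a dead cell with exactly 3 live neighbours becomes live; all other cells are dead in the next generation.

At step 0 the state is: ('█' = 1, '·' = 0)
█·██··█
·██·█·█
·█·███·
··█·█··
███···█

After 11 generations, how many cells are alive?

4

k=0  █·██··█
·██·█·█
·█·███·
··█·█··
███···█
k=1  ·······
······█
██·····
····█·█
·····██
k=2  ·····██
█······
█····██
······█
·····██
k=3  █····█·
█······
█····█·
·······
█······
k=4  ██·····
██·····
······█
······█
······█
k=5  ·█····█
·█····█
······█
█····██
······█
k=6  ·····██
·····██
·······
█····█·
·······
k=7  ·····██
·····██
·····█·
·······
·····█·
k=8  ····█··
····█··
·····██
·······
·····██
k=9  ····█··
····█··
·····█·
·······
·····█·
k=10  ····██·
····██·
·······
·······
·······
k=11  ····██·
····██·
·······
·······
·······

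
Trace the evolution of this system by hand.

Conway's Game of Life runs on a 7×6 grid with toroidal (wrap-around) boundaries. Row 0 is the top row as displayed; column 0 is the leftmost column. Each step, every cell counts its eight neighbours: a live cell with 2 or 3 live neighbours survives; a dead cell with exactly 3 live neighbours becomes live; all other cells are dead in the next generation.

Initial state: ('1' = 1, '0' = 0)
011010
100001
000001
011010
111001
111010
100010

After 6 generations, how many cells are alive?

4

[0] 011010
100001
000001
011010
111001
111010
100010
[1] 010110
110011
010011
001110
000010
001010
100010
[2] 011100
010000
010000
001000
001011
000010
011010
[3] 100100
110000
011000
011100
000011
011010
010010
[4] 101001
100000
000100
110110
100011
111010
110011
[5] 000010
110001
111111
111100
000000
001000
000010
[6] 100010
000000
000000
000000
000100
000000
000100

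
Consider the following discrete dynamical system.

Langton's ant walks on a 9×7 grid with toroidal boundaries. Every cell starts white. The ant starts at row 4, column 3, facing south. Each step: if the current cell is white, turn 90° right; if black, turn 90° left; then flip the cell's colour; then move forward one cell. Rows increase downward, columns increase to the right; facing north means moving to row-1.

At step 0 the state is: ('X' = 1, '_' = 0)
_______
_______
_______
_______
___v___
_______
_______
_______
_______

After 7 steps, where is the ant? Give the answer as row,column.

t=0: _______
_______
_______
_______
___v___
_______
_______
_______
_______
t=1: _______
_______
_______
_______
__<X___
_______
_______
_______
_______
t=2: _______
_______
_______
__^____
__XX___
_______
_______
_______
_______
t=3: _______
_______
_______
__X>___
__XX___
_______
_______
_______
_______
t=4: _______
_______
_______
__XX___
__Xv___
_______
_______
_______
_______
t=5: _______
_______
_______
__XX___
__X_>__
_______
_______
_______
_______
t=6: _______
_______
_______
__XX___
__X_X__
____v__
_______
_______
_______
t=7: _______
_______
_______
__XX___
__X_X__
___<X__
_______
_______
_______

5,3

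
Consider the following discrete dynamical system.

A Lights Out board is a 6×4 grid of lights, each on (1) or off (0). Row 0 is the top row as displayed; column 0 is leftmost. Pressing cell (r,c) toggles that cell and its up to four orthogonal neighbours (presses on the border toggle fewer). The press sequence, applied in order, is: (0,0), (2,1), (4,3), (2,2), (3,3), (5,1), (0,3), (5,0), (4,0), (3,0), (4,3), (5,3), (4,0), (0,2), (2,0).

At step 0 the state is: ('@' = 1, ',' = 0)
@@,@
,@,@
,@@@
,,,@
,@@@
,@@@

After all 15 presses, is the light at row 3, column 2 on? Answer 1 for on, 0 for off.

t=0: @@,@
,@,@
,@@@
,,,@
,@@@
,@@@
t=1: ,,,@
@@,@
,@@@
,,,@
,@@@
,@@@
t=2: ,,,@
@,,@
@,,@
,@,@
,@@@
,@@@
t=3: ,,,@
@,,@
@,,@
,@,,
,@,,
,@@,
t=4: ,,,@
@,@@
@@@,
,@@,
,@,,
,@@,
t=5: ,,,@
@,@@
@@@@
,@,@
,@,@
,@@,
t=6: ,,,@
@,@@
@@@@
,@,@
,,,@
@,,,
t=7: ,,@,
@,@,
@@@@
,@,@
,,,@
@,,,
t=8: ,,@,
@,@,
@@@@
,@,@
@,,@
,@,,
t=9: ,,@,
@,@,
@@@@
@@,@
,@,@
@@,,
t=10: ,,@,
@,@,
,@@@
,,,@
@@,@
@@,,
t=11: ,,@,
@,@,
,@@@
,,,,
@@@,
@@,@
t=12: ,,@,
@,@,
,@@@
,,,,
@@@@
@@@,
t=13: ,,@,
@,@,
,@@@
@,,,
,,@@
,@@,
t=14: ,@,@
@,,,
,@@@
@,,,
,,@@
,@@,
t=15: ,@,@
,,,,
@,@@
,,,,
,,@@
,@@,

0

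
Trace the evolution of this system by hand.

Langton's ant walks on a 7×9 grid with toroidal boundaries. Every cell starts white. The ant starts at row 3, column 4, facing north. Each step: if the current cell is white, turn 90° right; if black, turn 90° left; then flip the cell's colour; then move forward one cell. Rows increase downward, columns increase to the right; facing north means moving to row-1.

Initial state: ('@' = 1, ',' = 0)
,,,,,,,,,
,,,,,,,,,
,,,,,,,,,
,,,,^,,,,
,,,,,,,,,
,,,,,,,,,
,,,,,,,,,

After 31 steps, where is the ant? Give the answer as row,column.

4,2

k=0  ,,,,,,,,,
,,,,,,,,,
,,,,,,,,,
,,,,^,,,,
,,,,,,,,,
,,,,,,,,,
,,,,,,,,,
k=1  ,,,,,,,,,
,,,,,,,,,
,,,,,,,,,
,,,,@>,,,
,,,,,,,,,
,,,,,,,,,
,,,,,,,,,
k=2  ,,,,,,,,,
,,,,,,,,,
,,,,,,,,,
,,,,@@,,,
,,,,,v,,,
,,,,,,,,,
,,,,,,,,,
k=3  ,,,,,,,,,
,,,,,,,,,
,,,,,,,,,
,,,,@@,,,
,,,,<@,,,
,,,,,,,,,
,,,,,,,,,
k=4  ,,,,,,,,,
,,,,,,,,,
,,,,,,,,,
,,,,^@,,,
,,,,@@,,,
,,,,,,,,,
,,,,,,,,,
k=5  ,,,,,,,,,
,,,,,,,,,
,,,,,,,,,
,,,<,@,,,
,,,,@@,,,
,,,,,,,,,
,,,,,,,,,
k=6  ,,,,,,,,,
,,,,,,,,,
,,,^,,,,,
,,,@,@,,,
,,,,@@,,,
,,,,,,,,,
,,,,,,,,,
k=7  ,,,,,,,,,
,,,,,,,,,
,,,@>,,,,
,,,@,@,,,
,,,,@@,,,
,,,,,,,,,
,,,,,,,,,
k=8  ,,,,,,,,,
,,,,,,,,,
,,,@@,,,,
,,,@v@,,,
,,,,@@,,,
,,,,,,,,,
,,,,,,,,,
k=9  ,,,,,,,,,
,,,,,,,,,
,,,@@,,,,
,,,<@@,,,
,,,,@@,,,
,,,,,,,,,
,,,,,,,,,
k=10  ,,,,,,,,,
,,,,,,,,,
,,,@@,,,,
,,,,@@,,,
,,,v@@,,,
,,,,,,,,,
,,,,,,,,,
k=11  ,,,,,,,,,
,,,,,,,,,
,,,@@,,,,
,,,,@@,,,
,,<@@@,,,
,,,,,,,,,
,,,,,,,,,
k=12  ,,,,,,,,,
,,,,,,,,,
,,,@@,,,,
,,^,@@,,,
,,@@@@,,,
,,,,,,,,,
,,,,,,,,,
k=13  ,,,,,,,,,
,,,,,,,,,
,,,@@,,,,
,,@>@@,,,
,,@@@@,,,
,,,,,,,,,
,,,,,,,,,
k=14  ,,,,,,,,,
,,,,,,,,,
,,,@@,,,,
,,@@@@,,,
,,@v@@,,,
,,,,,,,,,
,,,,,,,,,
k=15  ,,,,,,,,,
,,,,,,,,,
,,,@@,,,,
,,@@@@,,,
,,@,>@,,,
,,,,,,,,,
,,,,,,,,,
k=16  ,,,,,,,,,
,,,,,,,,,
,,,@@,,,,
,,@@^@,,,
,,@,,@,,,
,,,,,,,,,
,,,,,,,,,
k=17  ,,,,,,,,,
,,,,,,,,,
,,,@@,,,,
,,@<,@,,,
,,@,,@,,,
,,,,,,,,,
,,,,,,,,,
k=18  ,,,,,,,,,
,,,,,,,,,
,,,@@,,,,
,,@,,@,,,
,,@v,@,,,
,,,,,,,,,
,,,,,,,,,
k=19  ,,,,,,,,,
,,,,,,,,,
,,,@@,,,,
,,@,,@,,,
,,<@,@,,,
,,,,,,,,,
,,,,,,,,,
k=20  ,,,,,,,,,
,,,,,,,,,
,,,@@,,,,
,,@,,@,,,
,,,@,@,,,
,,v,,,,,,
,,,,,,,,,
k=21  ,,,,,,,,,
,,,,,,,,,
,,,@@,,,,
,,@,,@,,,
,,,@,@,,,
,<@,,,,,,
,,,,,,,,,
k=22  ,,,,,,,,,
,,,,,,,,,
,,,@@,,,,
,,@,,@,,,
,^,@,@,,,
,@@,,,,,,
,,,,,,,,,
k=23  ,,,,,,,,,
,,,,,,,,,
,,,@@,,,,
,,@,,@,,,
,@>@,@,,,
,@@,,,,,,
,,,,,,,,,
k=24  ,,,,,,,,,
,,,,,,,,,
,,,@@,,,,
,,@,,@,,,
,@@@,@,,,
,@v,,,,,,
,,,,,,,,,
k=25  ,,,,,,,,,
,,,,,,,,,
,,,@@,,,,
,,@,,@,,,
,@@@,@,,,
,@,>,,,,,
,,,,,,,,,
k=26  ,,,,,,,,,
,,,,,,,,,
,,,@@,,,,
,,@,,@,,,
,@@@,@,,,
,@,@,,,,,
,,,v,,,,,
k=27  ,,,,,,,,,
,,,,,,,,,
,,,@@,,,,
,,@,,@,,,
,@@@,@,,,
,@,@,,,,,
,,<@,,,,,
k=28  ,,,,,,,,,
,,,,,,,,,
,,,@@,,,,
,,@,,@,,,
,@@@,@,,,
,@^@,,,,,
,,@@,,,,,
k=29  ,,,,,,,,,
,,,,,,,,,
,,,@@,,,,
,,@,,@,,,
,@@@,@,,,
,@@>,,,,,
,,@@,,,,,
k=30  ,,,,,,,,,
,,,,,,,,,
,,,@@,,,,
,,@,,@,,,
,@@^,@,,,
,@@,,,,,,
,,@@,,,,,
k=31  ,,,,,,,,,
,,,,,,,,,
,,,@@,,,,
,,@,,@,,,
,@<,,@,,,
,@@,,,,,,
,,@@,,,,,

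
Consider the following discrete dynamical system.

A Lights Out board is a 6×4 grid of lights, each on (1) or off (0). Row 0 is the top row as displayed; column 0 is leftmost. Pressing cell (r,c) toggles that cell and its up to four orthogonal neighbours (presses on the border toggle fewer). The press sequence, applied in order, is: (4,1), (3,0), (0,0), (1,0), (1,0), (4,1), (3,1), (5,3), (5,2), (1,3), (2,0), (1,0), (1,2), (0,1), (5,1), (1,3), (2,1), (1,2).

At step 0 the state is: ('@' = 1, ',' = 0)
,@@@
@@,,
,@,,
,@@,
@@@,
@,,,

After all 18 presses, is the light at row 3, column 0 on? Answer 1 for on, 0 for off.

1

0) ,@@@
@@,,
,@,,
,@@,
@@@,
@,,,
1) ,@@@
@@,,
,@,,
,,@,
,,,,
@@,,
2) ,@@@
@@,,
@@,,
@@@,
@,,,
@@,,
3) @,@@
,@,,
@@,,
@@@,
@,,,
@@,,
4) ,,@@
@,,,
,@,,
@@@,
@,,,
@@,,
5) @,@@
,@,,
@@,,
@@@,
@,,,
@@,,
6) @,@@
,@,,
@@,,
@,@,
,@@,
@,,,
7) @,@@
,@,,
@,,,
,@,,
,,@,
@,,,
8) @,@@
,@,,
@,,,
,@,,
,,@@
@,@@
9) @,@@
,@,,
@,,,
,@,,
,,,@
@@,,
10) @,@,
,@@@
@,,@
,@,,
,,,@
@@,,
11) @,@,
@@@@
,@,@
@@,,
,,,@
@@,,
12) ,,@,
,,@@
@@,@
@@,,
,,,@
@@,,
13) ,,,,
,@,,
@@@@
@@,,
,,,@
@@,,
14) @@@,
,,,,
@@@@
@@,,
,,,@
@@,,
15) @@@,
,,,,
@@@@
@@,,
,@,@
,,@,
16) @@@@
,,@@
@@@,
@@,,
,@,@
,,@,
17) @@@@
,@@@
,,,,
@,,,
,@,@
,,@,
18) @@,@
,,,,
,,@,
@,,,
,@,@
,,@,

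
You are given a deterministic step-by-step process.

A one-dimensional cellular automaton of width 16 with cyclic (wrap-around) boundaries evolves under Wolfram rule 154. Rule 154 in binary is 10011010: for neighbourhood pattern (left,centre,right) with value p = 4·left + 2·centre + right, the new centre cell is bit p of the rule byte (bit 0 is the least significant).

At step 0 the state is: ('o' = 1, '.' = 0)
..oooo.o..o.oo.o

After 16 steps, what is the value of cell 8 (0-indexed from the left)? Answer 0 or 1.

0

[0] ..oooo.o..o.oo.o
[1] ooooo...oo..o...
[2] oooo.o.oo.oo.o.o
[3] ooo....o..o....o
[4] oo.o..o.oo.o..oo
[5] o...oo..o...oooo
[6] .o.oo.oo.o.ooooo
[7] ...o..o....oooo.
[8] ..o.oo.o..oooo.o
[9] oo..o...ooooo...
[10] o.oo.o.ooooo.o.o
[11] ..o....oooo....o
[12] oo.o..oooo.o..o.
[13] o...ooooo...oo..
[14] .o.ooooo.o.oo.oo
[15] ...oooo....o..o.
[16] ..oooo.o..o.oo.o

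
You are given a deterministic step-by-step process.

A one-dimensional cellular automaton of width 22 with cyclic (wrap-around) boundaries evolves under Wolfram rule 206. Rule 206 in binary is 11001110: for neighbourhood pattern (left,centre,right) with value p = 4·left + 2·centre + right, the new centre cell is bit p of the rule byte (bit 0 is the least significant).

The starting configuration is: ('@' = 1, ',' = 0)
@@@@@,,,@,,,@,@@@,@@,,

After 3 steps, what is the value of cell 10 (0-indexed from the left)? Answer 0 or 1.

1

t=0: @@@@@,,,@,,,@,@@@,@@,,
t=1: @@@@@,,@@,,@@,@@@,@@,@
t=2: @@@@@,@@@,@@@,@@@,@@,@
t=3: @@@@@,@@@,@@@,@@@,@@,@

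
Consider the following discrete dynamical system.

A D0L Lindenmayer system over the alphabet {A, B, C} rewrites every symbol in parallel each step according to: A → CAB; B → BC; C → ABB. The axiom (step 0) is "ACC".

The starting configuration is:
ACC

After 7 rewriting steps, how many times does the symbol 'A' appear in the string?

k=0  ACC
k=1  CABABBABB
k=2  ABBCABBCCABBCBCCABBCBC
k=3  CABBCBCABBCABBCBCABBABBCABBCBCABBBCABBABBCABBCBCABBBCABB
k=4  ABBCABBCBCABBBCABBCABBCBCABBCABBCBCABBBCABBCABBCBCCABBCBCA…BCBCABBCABBCBCCABBCBCABBCABBCBCABBBCABBCABBCBCBCABBCABBCBC  (len 138)
k=5  CABBCBCABBCABBCBCABBBCABBCABBCBCBCABBCABBCBCABBCABBCBCABBB…ABBCABBCBCABBCABBCBCABBBCABBBCABBCABBCBCABBCABBCBCABBBCABB  (len 344)
k=6  ABBCABBCBCABBBCABBCABBCBCABBCABBCBCABBBCABBCABBCBCBCABBCAB…ABBCBCABBBCABBCABBCBCABBCABBCBCABBBCABBCABBCBCBCABBCABBCBC  (len 852)
k=7  CABBCBCABBCABBCBCABBBCABBCABBCBCBCABBCABBCBCABBCABBCBCABBB…ABBCABBCBCABBCABBCBCABBBCABBBCABBCABBCBCABBCABBCBCABBBCABB  (len 2116)

412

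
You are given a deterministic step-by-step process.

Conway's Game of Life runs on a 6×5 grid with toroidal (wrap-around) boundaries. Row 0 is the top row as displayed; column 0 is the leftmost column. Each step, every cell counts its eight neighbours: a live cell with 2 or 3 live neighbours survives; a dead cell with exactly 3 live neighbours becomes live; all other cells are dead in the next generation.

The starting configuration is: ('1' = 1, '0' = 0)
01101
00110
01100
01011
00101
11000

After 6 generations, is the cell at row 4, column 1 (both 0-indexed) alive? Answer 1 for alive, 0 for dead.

1

[0] 01101
00110
01100
01011
00101
11000
[1] 00001
10000
11001
01001
00101
00001
[2] 10001
01000
01001
01101
00001
10001
[3] 01001
01001
01010
01101
01001
00010
[4] 00111
01011
01011
01001
01001
00111
[5] 01000
01000
01000
01001
01001
01000
[6] 11100
11100
01100
01100
01100
01100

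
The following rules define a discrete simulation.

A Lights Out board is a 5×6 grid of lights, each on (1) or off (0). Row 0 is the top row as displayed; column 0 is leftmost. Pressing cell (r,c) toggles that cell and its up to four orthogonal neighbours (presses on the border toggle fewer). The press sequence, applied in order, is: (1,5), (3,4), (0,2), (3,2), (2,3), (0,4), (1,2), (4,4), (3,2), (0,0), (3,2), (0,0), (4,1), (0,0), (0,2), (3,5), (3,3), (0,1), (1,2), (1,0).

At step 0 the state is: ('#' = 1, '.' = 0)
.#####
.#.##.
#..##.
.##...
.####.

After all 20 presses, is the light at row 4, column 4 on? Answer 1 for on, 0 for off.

1

step 0: .#####
.#.##.
#..##.
.##...
.####.
step 1: .####.
.#.#.#
#..###
.##...
.####.
step 2: .####.
.#.#.#
#..#.#
.#####
.###..
step 3: ....#.
.###.#
#..#.#
.#####
.###..
step 4: ....#.
.###.#
#.##.#
....##
.#.#..
step 5: ....#.
.##..#
#...##
...###
.#.#..
step 6: ...#.#
.##.##
#...##
...###
.#.#..
step 7: ..##.#
...###
#.#.##
...###
.#.#..
step 8: ..##.#
...###
#.#.##
...#.#
.#..##
step 9: ..##.#
...###
#...##
.##..#
.##.##
step 10: ####.#
#..###
#...##
.##..#
.##.##
step 11: ####.#
#..###
#.#.##
...#.#
.#..##
step 12: ..##.#
...###
#.#.##
...#.#
.#..##
step 13: ..##.#
...###
#.#.##
.#.#.#
#.#.##
step 14: ####.#
#..###
#.#.##
.#.#.#
#.#.##
step 15: #....#
#.####
#.#.##
.#.#.#
#.#.##
step 16: #....#
#.####
#.#.#.
.#.##.
#.#.#.
step 17: #....#
#.####
#.###.
.##...
#.###.
step 18: .##..#
######
#.###.
.##...
#.###.
step 19: .#...#
#...##
#..##.
.##...
#.###.
step 20: ##...#
.#..##
...##.
.##...
#.###.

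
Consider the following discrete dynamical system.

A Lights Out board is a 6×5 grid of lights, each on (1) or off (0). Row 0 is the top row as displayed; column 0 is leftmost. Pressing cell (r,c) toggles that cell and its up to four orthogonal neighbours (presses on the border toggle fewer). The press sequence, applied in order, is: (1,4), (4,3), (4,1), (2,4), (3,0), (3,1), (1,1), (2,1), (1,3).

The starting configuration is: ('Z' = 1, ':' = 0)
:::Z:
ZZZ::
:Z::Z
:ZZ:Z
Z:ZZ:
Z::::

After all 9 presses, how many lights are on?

15

gen 0: :::Z:
ZZZ::
:Z::Z
:ZZ:Z
Z:ZZ:
Z::::
gen 1: :::ZZ
ZZZZZ
:Z:::
:ZZ:Z
Z:ZZ:
Z::::
gen 2: :::ZZ
ZZZZZ
:Z:::
:ZZZZ
Z:::Z
Z::Z:
gen 3: :::ZZ
ZZZZZ
:Z:::
::ZZZ
:ZZ:Z
ZZ:Z:
gen 4: :::ZZ
ZZZZ:
:Z:ZZ
::ZZ:
:ZZ:Z
ZZ:Z:
gen 5: :::ZZ
ZZZZ:
ZZ:ZZ
ZZZZ:
ZZZ:Z
ZZ:Z:
gen 6: :::ZZ
ZZZZ:
Z::ZZ
:::Z:
Z:Z:Z
ZZ:Z:
gen 7: :Z:ZZ
:::Z:
ZZ:ZZ
:::Z:
Z:Z:Z
ZZ:Z:
gen 8: :Z:ZZ
:Z:Z:
::ZZZ
:Z:Z:
Z:Z:Z
ZZ:Z:
gen 9: :Z::Z
:ZZ:Z
::Z:Z
:Z:Z:
Z:Z:Z
ZZ:Z:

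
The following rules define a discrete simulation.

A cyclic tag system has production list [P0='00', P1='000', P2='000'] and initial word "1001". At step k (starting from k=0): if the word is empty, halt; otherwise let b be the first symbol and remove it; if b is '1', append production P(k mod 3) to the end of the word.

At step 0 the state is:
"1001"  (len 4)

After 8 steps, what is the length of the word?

0

0) "1001"  (len 4)
1) "00100"  (len 5)
2) "0100"  (len 4)
3) "100"  (len 3)
4) "0000"  (len 4)
5) "000"  (len 3)
6) "00"  (len 2)
7) "0"  (len 1)
8) (halted — word empty)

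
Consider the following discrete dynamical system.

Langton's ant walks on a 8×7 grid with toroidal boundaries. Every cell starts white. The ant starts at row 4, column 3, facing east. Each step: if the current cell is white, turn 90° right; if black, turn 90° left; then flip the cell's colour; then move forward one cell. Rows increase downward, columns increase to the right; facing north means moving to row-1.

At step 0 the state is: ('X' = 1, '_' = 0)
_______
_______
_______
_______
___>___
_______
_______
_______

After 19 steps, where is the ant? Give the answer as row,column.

[0] _______
_______
_______
_______
___>___
_______
_______
_______
[1] _______
_______
_______
_______
___X___
___v___
_______
_______
[2] _______
_______
_______
_______
___X___
__<X___
_______
_______
[3] _______
_______
_______
_______
__^X___
__XX___
_______
_______
[4] _______
_______
_______
_______
__X>___
__XX___
_______
_______
[5] _______
_______
_______
___^___
__X____
__XX___
_______
_______
[6] _______
_______
_______
___X>__
__X____
__XX___
_______
_______
[7] _______
_______
_______
___XX__
__X_v__
__XX___
_______
_______
[8] _______
_______
_______
___XX__
__X<X__
__XX___
_______
_______
[9] _______
_______
_______
___^X__
__XXX__
__XX___
_______
_______
[10] _______
_______
_______
__<_X__
__XXX__
__XX___
_______
_______
[11] _______
_______
__^____
__X_X__
__XXX__
__XX___
_______
_______
[12] _______
_______
__X>___
__X_X__
__XXX__
__XX___
_______
_______
[13] _______
_______
__XX___
__XvX__
__XXX__
__XX___
_______
_______
[14] _______
_______
__XX___
__<XX__
__XXX__
__XX___
_______
_______
[15] _______
_______
__XX___
___XX__
__vXX__
__XX___
_______
_______
[16] _______
_______
__XX___
___XX__
___>X__
__XX___
_______
_______
[17] _______
_______
__XX___
___^X__
____X__
__XX___
_______
_______
[18] _______
_______
__XX___
__<_X__
____X__
__XX___
_______
_______
[19] _______
_______
__^X___
__X_X__
____X__
__XX___
_______
_______

2,2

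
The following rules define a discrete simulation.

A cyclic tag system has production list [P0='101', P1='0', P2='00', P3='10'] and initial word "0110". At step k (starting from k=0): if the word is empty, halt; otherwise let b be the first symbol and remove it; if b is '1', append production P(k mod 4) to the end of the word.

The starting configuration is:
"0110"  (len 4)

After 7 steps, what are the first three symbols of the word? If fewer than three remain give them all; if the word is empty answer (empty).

(empty)

step 0: "0110"  (len 4)
step 1: "110"  (len 3)
step 2: "100"  (len 3)
step 3: "0000"  (len 4)
step 4: "000"  (len 3)
step 5: "00"  (len 2)
step 6: "0"  (len 1)
step 7: (halted — word empty)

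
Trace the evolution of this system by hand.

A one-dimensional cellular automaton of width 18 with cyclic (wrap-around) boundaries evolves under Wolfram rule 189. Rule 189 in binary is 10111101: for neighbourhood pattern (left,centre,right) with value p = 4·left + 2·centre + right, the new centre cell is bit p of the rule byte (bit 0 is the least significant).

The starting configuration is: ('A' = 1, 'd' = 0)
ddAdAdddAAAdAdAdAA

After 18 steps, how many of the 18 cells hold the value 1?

k=0  ddAdAdddAAAdAdAdAA
k=1  AdAAAAAdAAdAAAAAAd
k=2  AAAAAAdAAdAAAAAAdA
k=3  AAAAAdAAdAAAAAAdAA
k=4  AAAAdAAdAAAAAAdAAA
k=5  AAAdAAdAAAAAAdAAAA
k=6  AAdAAdAAAAAAdAAAAA
k=7  AdAAdAAAAAAdAAAAAA
k=8  dAAdAAAAAAdAAAAAAA
k=9  AAdAAAAAAdAAAAAAAd
k=10  AdAAAAAAdAAAAAAAdA
k=11  dAAAAAAdAAAAAAAdAA
k=12  AAAAAAdAAAAAAAdAAd
k=13  AAAAAdAAAAAAAdAAdA
k=14  AAAAdAAAAAAAdAAdAA
k=15  AAAdAAAAAAAdAAdAAA
k=16  AAdAAAAAAAdAAdAAAA
k=17  AdAAAAAAAdAAdAAAAA
k=18  dAAAAAAAdAAdAAAAAA

15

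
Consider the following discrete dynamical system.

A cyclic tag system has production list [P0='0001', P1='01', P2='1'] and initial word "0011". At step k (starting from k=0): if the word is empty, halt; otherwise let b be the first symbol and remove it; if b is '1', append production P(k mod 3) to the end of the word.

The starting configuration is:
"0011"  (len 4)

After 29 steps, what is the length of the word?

0) "0011"  (len 4)
1) "011"  (len 3)
2) "11"  (len 2)
3) "11"  (len 2)
4) "10001"  (len 5)
5) "000101"  (len 6)
6) "00101"  (len 5)
7) "0101"  (len 4)
8) "101"  (len 3)
9) "011"  (len 3)
10) "11"  (len 2)
11) "101"  (len 3)
12) "011"  (len 3)
13) "11"  (len 2)
14) "101"  (len 3)
15) "011"  (len 3)
16) "11"  (len 2)
17) "101"  (len 3)
18) "011"  (len 3)
19) "11"  (len 2)
20) "101"  (len 3)
21) "011"  (len 3)
22) "11"  (len 2)
23) "101"  (len 3)
24) "011"  (len 3)
25) "11"  (len 2)
26) "101"  (len 3)
27) "011"  (len 3)
28) "11"  (len 2)
29) "101"  (len 3)

3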